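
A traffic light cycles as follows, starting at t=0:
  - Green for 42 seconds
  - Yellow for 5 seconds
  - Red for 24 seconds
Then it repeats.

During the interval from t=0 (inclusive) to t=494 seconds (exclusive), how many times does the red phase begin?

Cycle = 42+5+24 = 71s
red phase starts at t = k*71 + 47 for k=0,1,2,...
Need k*71+47 < 494 → k < 6.296
k ∈ {0, ..., 6} → 7 starts

Answer: 7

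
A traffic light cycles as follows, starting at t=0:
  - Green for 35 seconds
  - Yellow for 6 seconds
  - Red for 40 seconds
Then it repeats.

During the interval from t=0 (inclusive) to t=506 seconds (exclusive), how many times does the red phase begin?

Answer: 6

Derivation:
Cycle = 35+6+40 = 81s
red phase starts at t = k*81 + 41 for k=0,1,2,...
Need k*81+41 < 506 → k < 5.741
k ∈ {0, ..., 5} → 6 starts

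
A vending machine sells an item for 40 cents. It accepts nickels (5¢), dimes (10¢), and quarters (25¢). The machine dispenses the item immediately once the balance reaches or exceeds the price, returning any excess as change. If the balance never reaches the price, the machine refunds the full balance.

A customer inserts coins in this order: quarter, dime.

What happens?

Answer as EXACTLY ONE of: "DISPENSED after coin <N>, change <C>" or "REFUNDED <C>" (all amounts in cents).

Price: 40¢
Coin 1 (quarter, 25¢): balance = 25¢
Coin 2 (dime, 10¢): balance = 35¢
All coins inserted, balance 35¢ < price 40¢ → REFUND 35¢

Answer: REFUNDED 35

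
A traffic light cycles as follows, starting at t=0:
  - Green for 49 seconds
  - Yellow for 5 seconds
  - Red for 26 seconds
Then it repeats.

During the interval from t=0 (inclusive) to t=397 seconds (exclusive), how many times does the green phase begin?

Cycle = 49+5+26 = 80s
green phase starts at t = k*80 + 0 for k=0,1,2,...
Need k*80+0 < 397 → k < 4.963
k ∈ {0, ..., 4} → 5 starts

Answer: 5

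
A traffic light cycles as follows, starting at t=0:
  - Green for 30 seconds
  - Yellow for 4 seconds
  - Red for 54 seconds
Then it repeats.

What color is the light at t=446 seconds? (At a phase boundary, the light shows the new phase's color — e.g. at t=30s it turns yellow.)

Cycle length = 30 + 4 + 54 = 88s
t = 446, phase_t = 446 mod 88 = 6
6 < 30 (green end) → GREEN

Answer: green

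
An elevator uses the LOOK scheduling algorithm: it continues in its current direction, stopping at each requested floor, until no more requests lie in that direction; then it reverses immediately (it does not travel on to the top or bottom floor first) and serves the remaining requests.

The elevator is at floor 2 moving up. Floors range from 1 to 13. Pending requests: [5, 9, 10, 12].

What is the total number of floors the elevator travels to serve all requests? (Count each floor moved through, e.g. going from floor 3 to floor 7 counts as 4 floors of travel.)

Start at floor 2 moving up, LOOK stop order: [5, 9, 10, 12]
  2 → 5: |5-2| = 3, total = 3
  5 → 9: |9-5| = 4, total = 7
  9 → 10: |10-9| = 1, total = 8
  10 → 12: |12-10| = 2, total = 10

Answer: 10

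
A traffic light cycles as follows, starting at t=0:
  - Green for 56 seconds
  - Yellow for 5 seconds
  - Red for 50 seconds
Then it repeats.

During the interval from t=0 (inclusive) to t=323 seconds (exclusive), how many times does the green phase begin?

Answer: 3

Derivation:
Cycle = 56+5+50 = 111s
green phase starts at t = k*111 + 0 for k=0,1,2,...
Need k*111+0 < 323 → k < 2.910
k ∈ {0, ..., 2} → 3 starts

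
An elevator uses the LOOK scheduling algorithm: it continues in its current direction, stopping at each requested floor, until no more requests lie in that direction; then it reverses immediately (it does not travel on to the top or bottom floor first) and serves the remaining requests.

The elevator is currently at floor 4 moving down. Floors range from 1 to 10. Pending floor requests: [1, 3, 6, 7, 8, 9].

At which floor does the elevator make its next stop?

Answer: 3

Derivation:
Current floor: 4, direction: down
Requests above: [6, 7, 8, 9]
Requests below: [1, 3]
Moving down and requests lie below → nearest below is max([1, 3]) = 3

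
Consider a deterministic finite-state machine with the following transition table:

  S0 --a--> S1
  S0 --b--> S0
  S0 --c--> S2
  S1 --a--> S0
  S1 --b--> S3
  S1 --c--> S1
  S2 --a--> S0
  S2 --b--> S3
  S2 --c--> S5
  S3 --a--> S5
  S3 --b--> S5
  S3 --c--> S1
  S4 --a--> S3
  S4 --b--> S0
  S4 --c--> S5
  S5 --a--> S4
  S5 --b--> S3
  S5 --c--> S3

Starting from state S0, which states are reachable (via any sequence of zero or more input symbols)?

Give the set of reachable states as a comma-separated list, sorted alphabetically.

BFS from S0:
  visit S0: S0--a-->S1 (new), S0--b-->S0 (seen), S0--c-->S2 (new)
  visit S1: S1--a-->S0 (seen), S1--b-->S3 (new), S1--c-->S1 (seen)
  visit S2: S2--a-->S0 (seen), S2--b-->S3 (seen), S2--c-->S5 (new)
  visit S3: S3--a-->S5 (seen), S3--b-->S5 (seen), S3--c-->S1 (seen)
  visit S5: S5--a-->S4 (new), S5--b-->S3 (seen), S5--c-->S3 (seen)
  visit S4: S4--a-->S3 (seen), S4--b-->S0 (seen), S4--c-->S5 (seen)

Answer: S0, S1, S2, S3, S4, S5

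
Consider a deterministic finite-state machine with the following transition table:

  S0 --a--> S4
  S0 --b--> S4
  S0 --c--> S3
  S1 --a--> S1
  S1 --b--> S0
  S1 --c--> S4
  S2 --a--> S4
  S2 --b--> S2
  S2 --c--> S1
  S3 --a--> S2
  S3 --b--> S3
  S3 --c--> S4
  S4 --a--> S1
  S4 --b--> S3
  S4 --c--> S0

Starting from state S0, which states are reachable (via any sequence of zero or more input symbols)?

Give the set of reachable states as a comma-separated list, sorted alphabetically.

Answer: S0, S1, S2, S3, S4

Derivation:
BFS from S0:
  visit S0: S0--a-->S4 (new), S0--b-->S4 (seen), S0--c-->S3 (new)
  visit S4: S4--a-->S1 (new), S4--b-->S3 (seen), S4--c-->S0 (seen)
  visit S3: S3--a-->S2 (new), S3--b-->S3 (seen), S3--c-->S4 (seen)
  visit S1: S1--a-->S1 (seen), S1--b-->S0 (seen), S1--c-->S4 (seen)
  visit S2: S2--a-->S4 (seen), S2--b-->S2 (seen), S2--c-->S1 (seen)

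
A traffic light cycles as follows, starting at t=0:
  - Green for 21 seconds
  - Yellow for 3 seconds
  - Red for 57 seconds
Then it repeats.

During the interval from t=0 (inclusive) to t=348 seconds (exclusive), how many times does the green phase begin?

Cycle = 21+3+57 = 81s
green phase starts at t = k*81 + 0 for k=0,1,2,...
Need k*81+0 < 348 → k < 4.296
k ∈ {0, ..., 4} → 5 starts

Answer: 5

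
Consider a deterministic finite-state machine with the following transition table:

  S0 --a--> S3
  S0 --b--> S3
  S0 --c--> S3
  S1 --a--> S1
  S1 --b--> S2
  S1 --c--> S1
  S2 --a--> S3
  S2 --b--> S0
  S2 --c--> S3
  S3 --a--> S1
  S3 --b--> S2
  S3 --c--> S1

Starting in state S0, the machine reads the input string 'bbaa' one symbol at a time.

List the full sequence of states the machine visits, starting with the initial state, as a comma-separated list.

Answer: S0, S3, S2, S3, S1

Derivation:
Start: S0
  read 'b': S0 --b--> S3
  read 'b': S3 --b--> S2
  read 'a': S2 --a--> S3
  read 'a': S3 --a--> S1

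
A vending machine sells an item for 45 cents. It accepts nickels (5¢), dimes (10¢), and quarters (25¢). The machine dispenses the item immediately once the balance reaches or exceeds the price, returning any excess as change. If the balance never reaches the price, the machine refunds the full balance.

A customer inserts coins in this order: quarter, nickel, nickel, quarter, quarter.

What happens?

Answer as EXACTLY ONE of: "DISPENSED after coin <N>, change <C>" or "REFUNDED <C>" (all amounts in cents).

Answer: DISPENSED after coin 4, change 15

Derivation:
Price: 45¢
Coin 1 (quarter, 25¢): balance = 25¢
Coin 2 (nickel, 5¢): balance = 30¢
Coin 3 (nickel, 5¢): balance = 35¢
Coin 4 (quarter, 25¢): balance = 60¢
  → balance >= price → DISPENSE, change = 60 - 45 = 15¢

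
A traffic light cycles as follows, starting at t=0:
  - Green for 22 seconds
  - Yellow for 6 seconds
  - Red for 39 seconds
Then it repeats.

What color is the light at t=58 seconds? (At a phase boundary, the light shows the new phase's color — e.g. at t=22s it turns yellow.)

Cycle length = 22 + 6 + 39 = 67s
t = 58, phase_t = 58 mod 67 = 58
58 >= 28 → RED

Answer: red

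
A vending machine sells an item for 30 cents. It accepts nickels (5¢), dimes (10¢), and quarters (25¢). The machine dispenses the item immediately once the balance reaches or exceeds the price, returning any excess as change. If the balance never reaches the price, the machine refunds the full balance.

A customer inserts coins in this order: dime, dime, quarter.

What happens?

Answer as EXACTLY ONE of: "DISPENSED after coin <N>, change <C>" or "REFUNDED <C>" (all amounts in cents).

Answer: DISPENSED after coin 3, change 15

Derivation:
Price: 30¢
Coin 1 (dime, 10¢): balance = 10¢
Coin 2 (dime, 10¢): balance = 20¢
Coin 3 (quarter, 25¢): balance = 45¢
  → balance >= price → DISPENSE, change = 45 - 30 = 15¢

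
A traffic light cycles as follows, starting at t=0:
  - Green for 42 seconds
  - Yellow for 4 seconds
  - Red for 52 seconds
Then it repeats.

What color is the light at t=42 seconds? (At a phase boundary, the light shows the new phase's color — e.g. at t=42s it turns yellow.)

Answer: yellow

Derivation:
Cycle length = 42 + 4 + 52 = 98s
t = 42, phase_t = 42 mod 98 = 42
42 <= 42 < 46 (yellow end) → YELLOW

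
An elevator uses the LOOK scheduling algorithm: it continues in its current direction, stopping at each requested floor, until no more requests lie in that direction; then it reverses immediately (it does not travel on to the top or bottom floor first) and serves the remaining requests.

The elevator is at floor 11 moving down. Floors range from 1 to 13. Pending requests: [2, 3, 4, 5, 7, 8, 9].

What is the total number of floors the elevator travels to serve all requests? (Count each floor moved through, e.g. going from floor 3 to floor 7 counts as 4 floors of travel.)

Answer: 9

Derivation:
Start at floor 11 moving down, LOOK stop order: [9, 8, 7, 5, 4, 3, 2]
  11 → 9: |9-11| = 2, total = 2
  9 → 8: |8-9| = 1, total = 3
  8 → 7: |7-8| = 1, total = 4
  7 → 5: |5-7| = 2, total = 6
  5 → 4: |4-5| = 1, total = 7
  4 → 3: |3-4| = 1, total = 8
  3 → 2: |2-3| = 1, total = 9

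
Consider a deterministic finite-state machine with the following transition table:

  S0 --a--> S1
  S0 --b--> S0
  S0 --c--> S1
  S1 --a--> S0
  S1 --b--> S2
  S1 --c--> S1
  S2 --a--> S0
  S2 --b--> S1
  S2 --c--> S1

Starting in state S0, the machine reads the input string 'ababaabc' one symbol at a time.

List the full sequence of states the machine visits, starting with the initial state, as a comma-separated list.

Start: S0
  read 'a': S0 --a--> S1
  read 'b': S1 --b--> S2
  read 'a': S2 --a--> S0
  read 'b': S0 --b--> S0
  read 'a': S0 --a--> S1
  read 'a': S1 --a--> S0
  read 'b': S0 --b--> S0
  read 'c': S0 --c--> S1

Answer: S0, S1, S2, S0, S0, S1, S0, S0, S1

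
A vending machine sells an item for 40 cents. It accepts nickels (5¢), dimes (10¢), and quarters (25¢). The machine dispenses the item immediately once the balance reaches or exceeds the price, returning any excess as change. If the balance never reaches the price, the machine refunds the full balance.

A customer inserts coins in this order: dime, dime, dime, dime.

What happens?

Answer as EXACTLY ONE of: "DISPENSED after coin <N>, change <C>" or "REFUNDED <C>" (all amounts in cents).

Answer: DISPENSED after coin 4, change 0

Derivation:
Price: 40¢
Coin 1 (dime, 10¢): balance = 10¢
Coin 2 (dime, 10¢): balance = 20¢
Coin 3 (dime, 10¢): balance = 30¢
Coin 4 (dime, 10¢): balance = 40¢
  → balance >= price → DISPENSE, change = 40 - 40 = 0¢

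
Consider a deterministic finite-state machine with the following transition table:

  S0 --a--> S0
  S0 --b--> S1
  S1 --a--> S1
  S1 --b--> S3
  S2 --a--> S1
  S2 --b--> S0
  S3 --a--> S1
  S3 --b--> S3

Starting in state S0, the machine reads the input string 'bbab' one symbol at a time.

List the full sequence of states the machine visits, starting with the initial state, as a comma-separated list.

Start: S0
  read 'b': S0 --b--> S1
  read 'b': S1 --b--> S3
  read 'a': S3 --a--> S1
  read 'b': S1 --b--> S3

Answer: S0, S1, S3, S1, S3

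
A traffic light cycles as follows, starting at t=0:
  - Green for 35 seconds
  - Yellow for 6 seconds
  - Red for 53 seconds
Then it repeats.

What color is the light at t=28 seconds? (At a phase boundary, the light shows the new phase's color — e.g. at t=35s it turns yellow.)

Answer: green

Derivation:
Cycle length = 35 + 6 + 53 = 94s
t = 28, phase_t = 28 mod 94 = 28
28 < 35 (green end) → GREEN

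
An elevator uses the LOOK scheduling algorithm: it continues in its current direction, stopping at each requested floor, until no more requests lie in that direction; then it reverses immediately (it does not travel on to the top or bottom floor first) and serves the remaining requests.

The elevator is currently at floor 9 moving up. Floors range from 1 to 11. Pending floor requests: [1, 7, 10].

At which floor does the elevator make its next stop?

Current floor: 9, direction: up
Requests above: [10]
Requests below: [1, 7]
Moving up and requests lie above → nearest above is min([10]) = 10

Answer: 10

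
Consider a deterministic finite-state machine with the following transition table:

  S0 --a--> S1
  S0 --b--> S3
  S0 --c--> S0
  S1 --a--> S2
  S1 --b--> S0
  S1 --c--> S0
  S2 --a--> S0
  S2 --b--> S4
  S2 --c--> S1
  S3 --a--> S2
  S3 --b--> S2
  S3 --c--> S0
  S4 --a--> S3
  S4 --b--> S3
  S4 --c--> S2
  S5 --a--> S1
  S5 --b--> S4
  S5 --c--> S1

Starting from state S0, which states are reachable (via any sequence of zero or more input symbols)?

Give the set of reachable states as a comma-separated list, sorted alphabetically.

Answer: S0, S1, S2, S3, S4

Derivation:
BFS from S0:
  visit S0: S0--a-->S1 (new), S0--b-->S3 (new), S0--c-->S0 (seen)
  visit S1: S1--a-->S2 (new), S1--b-->S0 (seen), S1--c-->S0 (seen)
  visit S3: S3--a-->S2 (seen), S3--b-->S2 (seen), S3--c-->S0 (seen)
  visit S2: S2--a-->S0 (seen), S2--b-->S4 (new), S2--c-->S1 (seen)
  visit S4: S4--a-->S3 (seen), S4--b-->S3 (seen), S4--c-->S2 (seen)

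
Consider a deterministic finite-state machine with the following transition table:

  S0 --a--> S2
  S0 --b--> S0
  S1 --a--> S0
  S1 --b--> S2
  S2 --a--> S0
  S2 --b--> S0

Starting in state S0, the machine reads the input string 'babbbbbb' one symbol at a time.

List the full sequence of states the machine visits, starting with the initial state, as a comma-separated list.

Start: S0
  read 'b': S0 --b--> S0
  read 'a': S0 --a--> S2
  read 'b': S2 --b--> S0
  read 'b': S0 --b--> S0
  read 'b': S0 --b--> S0
  read 'b': S0 --b--> S0
  read 'b': S0 --b--> S0
  read 'b': S0 --b--> S0

Answer: S0, S0, S2, S0, S0, S0, S0, S0, S0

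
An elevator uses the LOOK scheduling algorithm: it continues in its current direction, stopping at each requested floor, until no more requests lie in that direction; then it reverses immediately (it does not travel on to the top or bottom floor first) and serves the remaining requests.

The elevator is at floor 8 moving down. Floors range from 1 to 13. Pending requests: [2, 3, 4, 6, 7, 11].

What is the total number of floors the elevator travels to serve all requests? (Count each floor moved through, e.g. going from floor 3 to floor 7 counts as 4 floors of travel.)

Start at floor 8 moving down, LOOK stop order: [7, 6, 4, 3, 2, 11]
  8 → 7: |7-8| = 1, total = 1
  7 → 6: |6-7| = 1, total = 2
  6 → 4: |4-6| = 2, total = 4
  4 → 3: |3-4| = 1, total = 5
  3 → 2: |2-3| = 1, total = 6
  2 → 11: |11-2| = 9, total = 15

Answer: 15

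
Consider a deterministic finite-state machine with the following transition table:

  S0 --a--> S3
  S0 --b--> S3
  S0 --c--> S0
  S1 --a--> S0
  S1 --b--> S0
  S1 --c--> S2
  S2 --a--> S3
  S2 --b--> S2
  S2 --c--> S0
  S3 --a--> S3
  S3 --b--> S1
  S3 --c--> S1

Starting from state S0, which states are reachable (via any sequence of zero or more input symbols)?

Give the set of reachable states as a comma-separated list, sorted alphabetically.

BFS from S0:
  visit S0: S0--a-->S3 (new), S0--b-->S3 (seen), S0--c-->S0 (seen)
  visit S3: S3--a-->S3 (seen), S3--b-->S1 (new), S3--c-->S1 (seen)
  visit S1: S1--a-->S0 (seen), S1--b-->S0 (seen), S1--c-->S2 (new)
  visit S2: S2--a-->S3 (seen), S2--b-->S2 (seen), S2--c-->S0 (seen)

Answer: S0, S1, S2, S3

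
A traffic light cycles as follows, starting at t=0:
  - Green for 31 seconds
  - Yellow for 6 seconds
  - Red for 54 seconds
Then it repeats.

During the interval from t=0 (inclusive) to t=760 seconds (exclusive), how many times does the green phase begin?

Cycle = 31+6+54 = 91s
green phase starts at t = k*91 + 0 for k=0,1,2,...
Need k*91+0 < 760 → k < 8.352
k ∈ {0, ..., 8} → 9 starts

Answer: 9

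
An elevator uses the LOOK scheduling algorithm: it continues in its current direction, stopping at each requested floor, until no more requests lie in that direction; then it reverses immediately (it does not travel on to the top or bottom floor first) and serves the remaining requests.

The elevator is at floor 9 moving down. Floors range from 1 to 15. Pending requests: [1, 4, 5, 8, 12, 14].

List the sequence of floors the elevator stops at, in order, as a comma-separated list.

Answer: 8, 5, 4, 1, 12, 14

Derivation:
Current: 9, moving DOWN
Serve below first (descending): [8, 5, 4, 1]
Then reverse, serve above (ascending): [12, 14]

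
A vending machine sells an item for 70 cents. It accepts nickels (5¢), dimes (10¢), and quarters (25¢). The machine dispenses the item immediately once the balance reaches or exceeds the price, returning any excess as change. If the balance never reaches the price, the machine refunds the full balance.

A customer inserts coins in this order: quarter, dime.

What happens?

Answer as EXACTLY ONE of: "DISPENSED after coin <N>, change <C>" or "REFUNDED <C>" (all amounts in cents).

Answer: REFUNDED 35

Derivation:
Price: 70¢
Coin 1 (quarter, 25¢): balance = 25¢
Coin 2 (dime, 10¢): balance = 35¢
All coins inserted, balance 35¢ < price 70¢ → REFUND 35¢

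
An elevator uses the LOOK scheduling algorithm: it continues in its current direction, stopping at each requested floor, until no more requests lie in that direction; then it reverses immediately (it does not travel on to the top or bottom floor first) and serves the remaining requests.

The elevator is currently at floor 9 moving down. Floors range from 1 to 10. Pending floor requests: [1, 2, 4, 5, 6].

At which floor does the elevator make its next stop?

Answer: 6

Derivation:
Current floor: 9, direction: down
Requests above: []
Requests below: [1, 2, 4, 5, 6]
Moving down and requests lie below → nearest below is max([1, 2, 4, 5, 6]) = 6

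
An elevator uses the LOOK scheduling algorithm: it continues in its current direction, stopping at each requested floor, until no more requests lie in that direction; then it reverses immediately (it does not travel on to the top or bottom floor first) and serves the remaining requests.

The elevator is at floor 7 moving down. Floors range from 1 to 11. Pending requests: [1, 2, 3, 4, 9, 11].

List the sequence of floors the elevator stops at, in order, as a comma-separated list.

Answer: 4, 3, 2, 1, 9, 11

Derivation:
Current: 7, moving DOWN
Serve below first (descending): [4, 3, 2, 1]
Then reverse, serve above (ascending): [9, 11]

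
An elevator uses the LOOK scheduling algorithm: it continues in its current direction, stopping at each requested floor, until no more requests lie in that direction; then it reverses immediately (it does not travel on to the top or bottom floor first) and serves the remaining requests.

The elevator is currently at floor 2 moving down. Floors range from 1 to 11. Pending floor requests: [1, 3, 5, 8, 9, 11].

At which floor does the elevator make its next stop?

Current floor: 2, direction: down
Requests above: [3, 5, 8, 9, 11]
Requests below: [1]
Moving down and requests lie below → nearest below is max([1]) = 1

Answer: 1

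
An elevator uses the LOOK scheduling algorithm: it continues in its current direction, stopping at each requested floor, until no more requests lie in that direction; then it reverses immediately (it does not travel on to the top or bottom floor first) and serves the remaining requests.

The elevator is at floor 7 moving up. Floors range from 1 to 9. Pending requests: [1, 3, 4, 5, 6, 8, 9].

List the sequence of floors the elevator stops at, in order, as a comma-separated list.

Answer: 8, 9, 6, 5, 4, 3, 1

Derivation:
Current: 7, moving UP
Serve above first (ascending): [8, 9]
Then reverse, serve below (descending): [6, 5, 4, 3, 1]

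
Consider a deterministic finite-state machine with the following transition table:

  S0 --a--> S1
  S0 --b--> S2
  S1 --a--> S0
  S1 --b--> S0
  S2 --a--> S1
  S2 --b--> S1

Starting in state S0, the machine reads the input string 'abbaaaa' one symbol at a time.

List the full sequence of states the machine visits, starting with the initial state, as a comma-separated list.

Start: S0
  read 'a': S0 --a--> S1
  read 'b': S1 --b--> S0
  read 'b': S0 --b--> S2
  read 'a': S2 --a--> S1
  read 'a': S1 --a--> S0
  read 'a': S0 --a--> S1
  read 'a': S1 --a--> S0

Answer: S0, S1, S0, S2, S1, S0, S1, S0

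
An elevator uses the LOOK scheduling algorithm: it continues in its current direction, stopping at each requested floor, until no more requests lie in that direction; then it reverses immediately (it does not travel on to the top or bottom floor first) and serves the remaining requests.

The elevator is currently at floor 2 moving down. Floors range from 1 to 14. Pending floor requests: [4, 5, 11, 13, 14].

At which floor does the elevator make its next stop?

Answer: 4

Derivation:
Current floor: 2, direction: down
Requests above: [4, 5, 11, 13, 14]
Requests below: []
Moving down but no requests below → reverse; nearest above is min([4, 5, 11, 13, 14]) = 4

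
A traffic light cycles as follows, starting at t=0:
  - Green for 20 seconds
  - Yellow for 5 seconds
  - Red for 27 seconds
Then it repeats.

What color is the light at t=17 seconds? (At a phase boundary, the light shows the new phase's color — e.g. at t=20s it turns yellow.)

Cycle length = 20 + 5 + 27 = 52s
t = 17, phase_t = 17 mod 52 = 17
17 < 20 (green end) → GREEN

Answer: green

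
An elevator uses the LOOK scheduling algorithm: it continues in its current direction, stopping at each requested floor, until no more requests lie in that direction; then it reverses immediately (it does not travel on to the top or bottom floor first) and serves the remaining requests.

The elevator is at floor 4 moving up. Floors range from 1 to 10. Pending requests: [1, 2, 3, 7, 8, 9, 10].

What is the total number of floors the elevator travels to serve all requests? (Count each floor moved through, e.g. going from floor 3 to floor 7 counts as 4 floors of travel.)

Start at floor 4 moving up, LOOK stop order: [7, 8, 9, 10, 3, 2, 1]
  4 → 7: |7-4| = 3, total = 3
  7 → 8: |8-7| = 1, total = 4
  8 → 9: |9-8| = 1, total = 5
  9 → 10: |10-9| = 1, total = 6
  10 → 3: |3-10| = 7, total = 13
  3 → 2: |2-3| = 1, total = 14
  2 → 1: |1-2| = 1, total = 15

Answer: 15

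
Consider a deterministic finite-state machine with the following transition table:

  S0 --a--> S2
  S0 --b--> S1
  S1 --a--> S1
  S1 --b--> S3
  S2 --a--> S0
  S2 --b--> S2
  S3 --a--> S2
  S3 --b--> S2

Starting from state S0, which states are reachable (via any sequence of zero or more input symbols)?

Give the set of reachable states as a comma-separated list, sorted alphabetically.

Answer: S0, S1, S2, S3

Derivation:
BFS from S0:
  visit S0: S0--a-->S2 (new), S0--b-->S1 (new)
  visit S2: S2--a-->S0 (seen), S2--b-->S2 (seen)
  visit S1: S1--a-->S1 (seen), S1--b-->S3 (new)
  visit S3: S3--a-->S2 (seen), S3--b-->S2 (seen)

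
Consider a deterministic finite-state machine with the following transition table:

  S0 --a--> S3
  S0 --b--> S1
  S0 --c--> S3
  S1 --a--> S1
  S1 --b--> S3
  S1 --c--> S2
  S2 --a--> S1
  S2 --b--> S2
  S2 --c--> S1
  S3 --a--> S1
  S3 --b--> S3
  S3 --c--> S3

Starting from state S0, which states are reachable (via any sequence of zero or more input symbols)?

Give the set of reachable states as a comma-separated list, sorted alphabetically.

BFS from S0:
  visit S0: S0--a-->S3 (new), S0--b-->S1 (new), S0--c-->S3 (seen)
  visit S3: S3--a-->S1 (seen), S3--b-->S3 (seen), S3--c-->S3 (seen)
  visit S1: S1--a-->S1 (seen), S1--b-->S3 (seen), S1--c-->S2 (new)
  visit S2: S2--a-->S1 (seen), S2--b-->S2 (seen), S2--c-->S1 (seen)

Answer: S0, S1, S2, S3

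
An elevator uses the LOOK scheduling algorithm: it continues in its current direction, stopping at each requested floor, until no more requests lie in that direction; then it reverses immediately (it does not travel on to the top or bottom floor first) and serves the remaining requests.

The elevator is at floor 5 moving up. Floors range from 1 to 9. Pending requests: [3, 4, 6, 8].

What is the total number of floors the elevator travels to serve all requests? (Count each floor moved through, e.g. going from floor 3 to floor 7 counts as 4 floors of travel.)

Start at floor 5 moving up, LOOK stop order: [6, 8, 4, 3]
  5 → 6: |6-5| = 1, total = 1
  6 → 8: |8-6| = 2, total = 3
  8 → 4: |4-8| = 4, total = 7
  4 → 3: |3-4| = 1, total = 8

Answer: 8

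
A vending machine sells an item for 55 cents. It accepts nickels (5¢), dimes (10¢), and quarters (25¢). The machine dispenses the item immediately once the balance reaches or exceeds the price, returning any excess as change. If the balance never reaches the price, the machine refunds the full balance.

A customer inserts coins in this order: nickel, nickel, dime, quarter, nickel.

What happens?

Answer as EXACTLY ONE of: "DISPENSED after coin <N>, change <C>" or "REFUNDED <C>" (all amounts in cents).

Answer: REFUNDED 50

Derivation:
Price: 55¢
Coin 1 (nickel, 5¢): balance = 5¢
Coin 2 (nickel, 5¢): balance = 10¢
Coin 3 (dime, 10¢): balance = 20¢
Coin 4 (quarter, 25¢): balance = 45¢
Coin 5 (nickel, 5¢): balance = 50¢
All coins inserted, balance 50¢ < price 55¢ → REFUND 50¢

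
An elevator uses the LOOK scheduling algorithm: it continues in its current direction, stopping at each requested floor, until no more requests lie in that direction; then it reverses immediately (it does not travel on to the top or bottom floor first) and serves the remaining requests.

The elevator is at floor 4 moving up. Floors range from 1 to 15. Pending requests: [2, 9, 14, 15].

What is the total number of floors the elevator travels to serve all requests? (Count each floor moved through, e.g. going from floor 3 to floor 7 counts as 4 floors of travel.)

Answer: 24

Derivation:
Start at floor 4 moving up, LOOK stop order: [9, 14, 15, 2]
  4 → 9: |9-4| = 5, total = 5
  9 → 14: |14-9| = 5, total = 10
  14 → 15: |15-14| = 1, total = 11
  15 → 2: |2-15| = 13, total = 24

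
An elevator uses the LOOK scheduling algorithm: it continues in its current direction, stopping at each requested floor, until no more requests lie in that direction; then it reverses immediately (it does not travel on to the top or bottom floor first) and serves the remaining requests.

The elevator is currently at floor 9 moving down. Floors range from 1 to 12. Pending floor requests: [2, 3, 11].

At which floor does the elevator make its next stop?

Answer: 3

Derivation:
Current floor: 9, direction: down
Requests above: [11]
Requests below: [2, 3]
Moving down and requests lie below → nearest below is max([2, 3]) = 3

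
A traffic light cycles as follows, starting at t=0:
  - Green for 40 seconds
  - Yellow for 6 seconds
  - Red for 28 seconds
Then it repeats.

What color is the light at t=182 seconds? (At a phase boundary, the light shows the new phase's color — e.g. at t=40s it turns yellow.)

Answer: green

Derivation:
Cycle length = 40 + 6 + 28 = 74s
t = 182, phase_t = 182 mod 74 = 34
34 < 40 (green end) → GREEN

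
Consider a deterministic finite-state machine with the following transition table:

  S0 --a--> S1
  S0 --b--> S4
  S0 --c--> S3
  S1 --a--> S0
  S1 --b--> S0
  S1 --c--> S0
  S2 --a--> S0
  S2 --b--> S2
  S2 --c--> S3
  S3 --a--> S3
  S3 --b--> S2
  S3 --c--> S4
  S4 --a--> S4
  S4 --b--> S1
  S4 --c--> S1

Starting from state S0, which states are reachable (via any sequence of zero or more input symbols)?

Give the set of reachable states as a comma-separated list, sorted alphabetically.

BFS from S0:
  visit S0: S0--a-->S1 (new), S0--b-->S4 (new), S0--c-->S3 (new)
  visit S1: S1--a-->S0 (seen), S1--b-->S0 (seen), S1--c-->S0 (seen)
  visit S4: S4--a-->S4 (seen), S4--b-->S1 (seen), S4--c-->S1 (seen)
  visit S3: S3--a-->S3 (seen), S3--b-->S2 (new), S3--c-->S4 (seen)
  visit S2: S2--a-->S0 (seen), S2--b-->S2 (seen), S2--c-->S3 (seen)

Answer: S0, S1, S2, S3, S4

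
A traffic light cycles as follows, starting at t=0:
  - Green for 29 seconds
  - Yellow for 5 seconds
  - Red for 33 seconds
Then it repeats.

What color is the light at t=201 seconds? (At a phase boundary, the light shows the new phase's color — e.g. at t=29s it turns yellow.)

Answer: green

Derivation:
Cycle length = 29 + 5 + 33 = 67s
t = 201, phase_t = 201 mod 67 = 0
0 < 29 (green end) → GREEN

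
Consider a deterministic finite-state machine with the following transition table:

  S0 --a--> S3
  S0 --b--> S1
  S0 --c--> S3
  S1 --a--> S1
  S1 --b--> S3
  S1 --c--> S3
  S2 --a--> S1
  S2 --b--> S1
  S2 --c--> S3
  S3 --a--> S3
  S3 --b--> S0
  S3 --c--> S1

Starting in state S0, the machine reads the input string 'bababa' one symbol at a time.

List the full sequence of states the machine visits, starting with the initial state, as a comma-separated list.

Start: S0
  read 'b': S0 --b--> S1
  read 'a': S1 --a--> S1
  read 'b': S1 --b--> S3
  read 'a': S3 --a--> S3
  read 'b': S3 --b--> S0
  read 'a': S0 --a--> S3

Answer: S0, S1, S1, S3, S3, S0, S3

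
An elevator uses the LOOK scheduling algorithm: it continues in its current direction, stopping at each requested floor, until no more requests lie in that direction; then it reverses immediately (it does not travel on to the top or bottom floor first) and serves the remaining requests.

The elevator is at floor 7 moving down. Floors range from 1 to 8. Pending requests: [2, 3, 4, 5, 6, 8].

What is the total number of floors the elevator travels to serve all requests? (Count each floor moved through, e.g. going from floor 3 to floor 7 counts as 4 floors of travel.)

Start at floor 7 moving down, LOOK stop order: [6, 5, 4, 3, 2, 8]
  7 → 6: |6-7| = 1, total = 1
  6 → 5: |5-6| = 1, total = 2
  5 → 4: |4-5| = 1, total = 3
  4 → 3: |3-4| = 1, total = 4
  3 → 2: |2-3| = 1, total = 5
  2 → 8: |8-2| = 6, total = 11

Answer: 11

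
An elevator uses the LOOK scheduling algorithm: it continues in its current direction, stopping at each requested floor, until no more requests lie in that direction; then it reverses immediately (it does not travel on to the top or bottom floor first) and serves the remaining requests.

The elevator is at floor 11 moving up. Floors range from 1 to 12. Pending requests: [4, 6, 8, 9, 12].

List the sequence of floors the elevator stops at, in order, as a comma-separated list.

Current: 11, moving UP
Serve above first (ascending): [12]
Then reverse, serve below (descending): [9, 8, 6, 4]

Answer: 12, 9, 8, 6, 4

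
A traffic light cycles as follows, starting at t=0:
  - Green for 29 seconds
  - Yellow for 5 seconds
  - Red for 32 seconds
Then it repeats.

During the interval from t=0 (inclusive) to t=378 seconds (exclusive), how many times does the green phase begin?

Cycle = 29+5+32 = 66s
green phase starts at t = k*66 + 0 for k=0,1,2,...
Need k*66+0 < 378 → k < 5.727
k ∈ {0, ..., 5} → 6 starts

Answer: 6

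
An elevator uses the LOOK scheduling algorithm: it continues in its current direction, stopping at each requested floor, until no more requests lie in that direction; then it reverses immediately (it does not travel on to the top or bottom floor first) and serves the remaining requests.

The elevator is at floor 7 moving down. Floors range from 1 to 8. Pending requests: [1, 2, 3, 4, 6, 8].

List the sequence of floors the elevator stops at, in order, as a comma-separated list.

Answer: 6, 4, 3, 2, 1, 8

Derivation:
Current: 7, moving DOWN
Serve below first (descending): [6, 4, 3, 2, 1]
Then reverse, serve above (ascending): [8]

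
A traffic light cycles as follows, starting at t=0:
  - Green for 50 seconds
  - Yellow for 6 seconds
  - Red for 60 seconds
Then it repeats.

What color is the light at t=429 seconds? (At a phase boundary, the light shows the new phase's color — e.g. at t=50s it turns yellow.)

Cycle length = 50 + 6 + 60 = 116s
t = 429, phase_t = 429 mod 116 = 81
81 >= 56 → RED

Answer: red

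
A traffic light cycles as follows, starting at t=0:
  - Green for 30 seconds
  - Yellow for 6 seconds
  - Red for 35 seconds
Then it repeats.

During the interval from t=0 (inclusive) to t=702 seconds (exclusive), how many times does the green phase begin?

Cycle = 30+6+35 = 71s
green phase starts at t = k*71 + 0 for k=0,1,2,...
Need k*71+0 < 702 → k < 9.887
k ∈ {0, ..., 9} → 10 starts

Answer: 10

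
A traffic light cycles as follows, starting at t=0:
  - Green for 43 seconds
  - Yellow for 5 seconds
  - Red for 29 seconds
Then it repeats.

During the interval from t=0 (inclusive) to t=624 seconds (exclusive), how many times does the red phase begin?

Cycle = 43+5+29 = 77s
red phase starts at t = k*77 + 48 for k=0,1,2,...
Need k*77+48 < 624 → k < 7.481
k ∈ {0, ..., 7} → 8 starts

Answer: 8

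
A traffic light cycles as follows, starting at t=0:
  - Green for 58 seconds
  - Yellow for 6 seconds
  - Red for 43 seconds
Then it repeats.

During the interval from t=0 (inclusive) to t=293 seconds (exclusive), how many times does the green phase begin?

Cycle = 58+6+43 = 107s
green phase starts at t = k*107 + 0 for k=0,1,2,...
Need k*107+0 < 293 → k < 2.738
k ∈ {0, ..., 2} → 3 starts

Answer: 3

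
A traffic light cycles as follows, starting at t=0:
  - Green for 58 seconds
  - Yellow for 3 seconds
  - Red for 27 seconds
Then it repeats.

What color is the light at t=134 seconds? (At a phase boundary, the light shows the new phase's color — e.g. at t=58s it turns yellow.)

Answer: green

Derivation:
Cycle length = 58 + 3 + 27 = 88s
t = 134, phase_t = 134 mod 88 = 46
46 < 58 (green end) → GREEN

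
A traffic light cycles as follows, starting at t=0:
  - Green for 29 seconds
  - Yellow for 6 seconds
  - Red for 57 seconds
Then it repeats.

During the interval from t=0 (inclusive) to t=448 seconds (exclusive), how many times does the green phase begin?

Cycle = 29+6+57 = 92s
green phase starts at t = k*92 + 0 for k=0,1,2,...
Need k*92+0 < 448 → k < 4.870
k ∈ {0, ..., 4} → 5 starts

Answer: 5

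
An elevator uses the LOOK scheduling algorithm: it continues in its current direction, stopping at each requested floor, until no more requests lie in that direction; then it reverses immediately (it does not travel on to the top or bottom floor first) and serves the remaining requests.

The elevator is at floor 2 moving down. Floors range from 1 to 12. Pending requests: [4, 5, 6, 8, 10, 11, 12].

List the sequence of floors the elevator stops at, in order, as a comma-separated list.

Current: 2, moving DOWN
Serve below first (descending): []
Then reverse, serve above (ascending): [4, 5, 6, 8, 10, 11, 12]

Answer: 4, 5, 6, 8, 10, 11, 12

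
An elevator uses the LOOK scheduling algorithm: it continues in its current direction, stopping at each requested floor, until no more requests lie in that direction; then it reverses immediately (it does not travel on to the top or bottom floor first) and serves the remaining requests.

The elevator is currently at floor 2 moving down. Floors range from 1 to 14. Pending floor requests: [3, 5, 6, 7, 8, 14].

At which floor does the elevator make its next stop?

Answer: 3

Derivation:
Current floor: 2, direction: down
Requests above: [3, 5, 6, 7, 8, 14]
Requests below: []
Moving down but no requests below → reverse; nearest above is min([3, 5, 6, 7, 8, 14]) = 3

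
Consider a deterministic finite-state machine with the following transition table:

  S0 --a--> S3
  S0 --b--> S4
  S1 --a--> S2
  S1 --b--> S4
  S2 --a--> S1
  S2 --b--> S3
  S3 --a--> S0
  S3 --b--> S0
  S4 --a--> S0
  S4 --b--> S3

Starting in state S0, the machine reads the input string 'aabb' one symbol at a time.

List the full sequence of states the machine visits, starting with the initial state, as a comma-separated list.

Answer: S0, S3, S0, S4, S3

Derivation:
Start: S0
  read 'a': S0 --a--> S3
  read 'a': S3 --a--> S0
  read 'b': S0 --b--> S4
  read 'b': S4 --b--> S3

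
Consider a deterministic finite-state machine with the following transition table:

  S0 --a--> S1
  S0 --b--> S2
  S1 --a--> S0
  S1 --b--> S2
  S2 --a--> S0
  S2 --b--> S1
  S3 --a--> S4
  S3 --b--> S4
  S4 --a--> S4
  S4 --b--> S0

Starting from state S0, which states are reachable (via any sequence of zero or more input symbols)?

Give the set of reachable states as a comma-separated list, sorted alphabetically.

BFS from S0:
  visit S0: S0--a-->S1 (new), S0--b-->S2 (new)
  visit S1: S1--a-->S0 (seen), S1--b-->S2 (seen)
  visit S2: S2--a-->S0 (seen), S2--b-->S1 (seen)

Answer: S0, S1, S2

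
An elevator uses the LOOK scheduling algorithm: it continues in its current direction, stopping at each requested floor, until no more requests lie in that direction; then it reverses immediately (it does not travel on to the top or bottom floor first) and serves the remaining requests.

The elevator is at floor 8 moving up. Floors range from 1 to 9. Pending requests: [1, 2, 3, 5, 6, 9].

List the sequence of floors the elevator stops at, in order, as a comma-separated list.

Current: 8, moving UP
Serve above first (ascending): [9]
Then reverse, serve below (descending): [6, 5, 3, 2, 1]

Answer: 9, 6, 5, 3, 2, 1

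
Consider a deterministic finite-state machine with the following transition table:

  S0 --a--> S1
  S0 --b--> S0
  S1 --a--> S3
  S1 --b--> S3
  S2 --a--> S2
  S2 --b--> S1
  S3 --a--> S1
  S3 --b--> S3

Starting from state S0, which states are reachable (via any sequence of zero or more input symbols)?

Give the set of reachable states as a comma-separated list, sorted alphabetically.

BFS from S0:
  visit S0: S0--a-->S1 (new), S0--b-->S0 (seen)
  visit S1: S1--a-->S3 (new), S1--b-->S3 (seen)
  visit S3: S3--a-->S1 (seen), S3--b-->S3 (seen)

Answer: S0, S1, S3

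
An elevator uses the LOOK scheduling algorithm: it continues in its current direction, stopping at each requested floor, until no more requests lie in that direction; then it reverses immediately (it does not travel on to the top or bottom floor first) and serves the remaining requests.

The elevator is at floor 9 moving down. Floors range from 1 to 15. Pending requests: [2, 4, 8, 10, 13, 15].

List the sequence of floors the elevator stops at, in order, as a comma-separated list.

Current: 9, moving DOWN
Serve below first (descending): [8, 4, 2]
Then reverse, serve above (ascending): [10, 13, 15]

Answer: 8, 4, 2, 10, 13, 15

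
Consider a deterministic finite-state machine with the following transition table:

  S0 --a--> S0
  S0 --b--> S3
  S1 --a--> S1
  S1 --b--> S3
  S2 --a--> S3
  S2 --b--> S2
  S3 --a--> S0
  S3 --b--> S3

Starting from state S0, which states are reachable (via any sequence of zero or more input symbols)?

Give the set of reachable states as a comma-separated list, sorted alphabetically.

Answer: S0, S3

Derivation:
BFS from S0:
  visit S0: S0--a-->S0 (seen), S0--b-->S3 (new)
  visit S3: S3--a-->S0 (seen), S3--b-->S3 (seen)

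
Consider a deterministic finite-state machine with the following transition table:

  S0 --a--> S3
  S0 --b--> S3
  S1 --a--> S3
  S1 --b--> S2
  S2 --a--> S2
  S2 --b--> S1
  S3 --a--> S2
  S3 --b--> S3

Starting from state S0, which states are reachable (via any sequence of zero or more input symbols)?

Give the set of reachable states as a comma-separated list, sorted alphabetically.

BFS from S0:
  visit S0: S0--a-->S3 (new), S0--b-->S3 (seen)
  visit S3: S3--a-->S2 (new), S3--b-->S3 (seen)
  visit S2: S2--a-->S2 (seen), S2--b-->S1 (new)
  visit S1: S1--a-->S3 (seen), S1--b-->S2 (seen)

Answer: S0, S1, S2, S3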